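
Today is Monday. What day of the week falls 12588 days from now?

Wednesday

12588 = 1798·7 + 2, so 12588 mod 7 = 2.
Monday + 2 days → Wednesday.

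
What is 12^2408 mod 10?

6

The units digit of 12^n cycles with period 4: 2, 4, 8, 6, …
2408 mod 4 = 0, so the last digit matches 2^4 = 6.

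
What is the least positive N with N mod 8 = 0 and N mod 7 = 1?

Since 7·7 ≡ 1 (mod 8), take x = 1 + 7·((0−1)·7 mod 8) = 1 + 7·1 = 8.
Check: 8 mod 8 = 0, 8 mod 7 = 1.

8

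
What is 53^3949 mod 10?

3

Powers of 3 mod 10 repeat with period 4: 3, 9, 7, 1.
3949 mod 4 = 1, so the last digit matches 3^1 = 3.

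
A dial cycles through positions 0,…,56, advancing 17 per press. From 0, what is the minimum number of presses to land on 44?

16

17⁻¹ ≡ 47 (mod 57) because 17·47 = 799 = 14·57 + 1.
So x ≡ 47·44 = 2068 ≡ 16 (mod 57).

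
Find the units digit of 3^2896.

1

Powers of 3 mod 10 repeat with period 4: 3, 9, 7, 1.
2896 mod 4 = 0, so the last digit matches 3^4 = 1.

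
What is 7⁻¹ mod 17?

5

7·5 = 35 = 2·17 + 1, so 7⁻¹ ≡ 5 (mod 17).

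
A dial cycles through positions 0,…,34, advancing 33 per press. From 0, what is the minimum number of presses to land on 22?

24

33⁻¹ ≡ 17 (mod 35) because 33·17 = 561 = 16·35 + 1.
Multiplying both sides by 17: x ≡ 17·22 = 374 ≡ 24 (mod 35).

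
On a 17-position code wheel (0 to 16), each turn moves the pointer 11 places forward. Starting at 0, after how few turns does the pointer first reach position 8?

10

The inverse of 11 mod 17 is 14 (since 11·14 = 154 ≡ 1).
Multiplying both sides by 14: x ≡ 14·8 = 112 ≡ 10 (mod 17).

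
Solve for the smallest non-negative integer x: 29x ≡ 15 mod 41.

9

The inverse of 29 mod 41 is 17 (since 29·17 = 493 ≡ 1).
Multiplying both sides by 17: x ≡ 17·15 = 255 ≡ 9 (mod 41).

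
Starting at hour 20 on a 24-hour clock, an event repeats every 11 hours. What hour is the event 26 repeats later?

18

26·11 = 286.
Dividing 286 by 24 gives quotient 11 and remainder 22.
(20 + 22) mod 24 = 18.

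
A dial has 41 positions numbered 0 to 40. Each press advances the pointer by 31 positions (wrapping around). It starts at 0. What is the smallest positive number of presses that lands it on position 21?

The inverse of 31 mod 41 is 4 (since 31·4 = 124 ≡ 1).
So x ≡ 4·21 = 84 ≡ 2 (mod 41).

2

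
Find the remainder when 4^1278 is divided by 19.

By repeated squaring mod 19: 4^1≡4, 4^2≡16, 4^4≡9, 4^8≡5, 4^16≡6, 4^32≡17, 4^64≡4, 4^128≡16, 4^256≡9, 4^512≡5, 4^1024≡6.
Since 1278 = 2 + 4 + 8 + 16 + 32 + 64 + 128 + 1024 in binary, 4^1278 ≡ 16·9·5·6·17·4·16·6 ≡ 1 (mod 19).

1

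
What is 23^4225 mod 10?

Powers of 3 mod 10 repeat with period 4: 3, 9, 7, 1.
4225 leaves remainder 1 on division by 4, so 23^4225 ends in 3.

3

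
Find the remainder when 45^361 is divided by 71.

Square-and-reduce mod 71: 45^1≡45, 45^2≡37, 45^4≡20, 45^8≡45, 45^16≡37, 45^32≡20, 45^64≡45, 45^128≡37, 45^256≡20.
361 = 1 + 8 + 32 + 64 + 256, so 45^361 ≡ 45·45·20·45·20 ≡ 20 (mod 71).

20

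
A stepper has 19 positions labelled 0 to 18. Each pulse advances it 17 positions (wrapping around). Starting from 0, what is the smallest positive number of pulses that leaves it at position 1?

9

19 = 1·17 + 2
17 = 8·2 + 1
2 = 2·1 + 0
Back-substituting gives 17·9 ≡ 1 (mod 19).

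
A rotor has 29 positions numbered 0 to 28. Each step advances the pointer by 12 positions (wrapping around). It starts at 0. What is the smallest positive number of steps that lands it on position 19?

The inverse of 12 mod 29 is 17 (since 12·17 = 204 ≡ 1).
Multiplying both sides by 17: x ≡ 17·19 = 323 ≡ 4 (mod 29).

4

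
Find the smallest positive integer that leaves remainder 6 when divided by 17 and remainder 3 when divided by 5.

Since 5·7 ≡ 1 (mod 17), take x = 3 + 5·((6−3)·7 mod 17) = 3 + 5·4 = 23.
Check: 23 mod 17 = 6, 23 mod 5 = 3.

23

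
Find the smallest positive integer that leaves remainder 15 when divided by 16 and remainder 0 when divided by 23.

Since 23·7 ≡ 1 (mod 16), take x = 0 + 23·((15−0)·7 mod 16) = 0 + 23·9 = 207.
Check: 207 mod 16 = 15, 207 mod 23 = 0.

207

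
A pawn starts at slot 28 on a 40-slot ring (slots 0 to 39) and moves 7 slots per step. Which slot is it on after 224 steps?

36

224·7 = 1568.
1568 − 39·40 = 8, so 1568 ≡ 8 (mod 40).
(28 + 8) mod 40 = 36.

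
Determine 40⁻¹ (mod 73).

42

40·42 = 1680 = 23·73 + 1, so 40⁻¹ ≡ 42 (mod 73).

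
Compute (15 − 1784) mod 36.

1784 mod 36 = 20 (since 49·36 = 1764).
(15 − 20) mod 36 = 31.

31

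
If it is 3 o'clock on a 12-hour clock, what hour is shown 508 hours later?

7

508 mod 12 = 4 (since 42·12 = 504).
3 + 4 → 7 on a 12-hour dial.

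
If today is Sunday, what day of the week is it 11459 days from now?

Sunday

11459 mod 7 = 0 (since 1637·7 = 11459).
Sunday + 0 days → Sunday.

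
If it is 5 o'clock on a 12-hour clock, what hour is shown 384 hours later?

5

384 mod 12 = 0 (since 32·12 = 384).
5 + 0 → 5 on a 12-hour dial.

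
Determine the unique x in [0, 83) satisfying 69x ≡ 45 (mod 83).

The inverse of 69 mod 83 is 77 (since 69·77 = 5313 ≡ 1).
So x ≡ 77·45 = 3465 ≡ 62 (mod 83).
Check: 69·62 = 4278 = 51·83 + 45.

62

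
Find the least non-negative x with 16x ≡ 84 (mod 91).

The inverse of 16 mod 91 is 74 (since 16·74 = 1184 ≡ 1).
So x ≡ 74·84 = 6216 ≡ 28 (mod 91).
Check: 16·28 = 448 = 4·91 + 84.

28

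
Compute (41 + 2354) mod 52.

2354 − 45·52 = 14, so 2354 ≡ 14 (mod 52).
(41 + 14) mod 52 = 3.

3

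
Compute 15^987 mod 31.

23

Square-and-reduce mod 31: 15^1≡15, 15^2≡8, 15^4≡2, 15^8≡4, 15^16≡16, 15^32≡8, 15^64≡2, 15^128≡4, 15^256≡16, 15^512≡8.
Since 987 = 1 + 2 + 8 + 16 + 64 + 128 + 256 + 512 in binary, 15^987 ≡ 15·8·4·16·2·4·16·8 ≡ 23 (mod 31).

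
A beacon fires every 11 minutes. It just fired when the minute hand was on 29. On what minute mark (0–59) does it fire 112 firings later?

1

112·11 = 1232.
1232 = 20·60 + 32, so 1232 mod 60 = 32.
(29 + 32) mod 60 = 1.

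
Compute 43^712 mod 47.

By repeated squaring mod 47: 43^1≡43, 43^2≡16, 43^4≡21, 43^8≡18, 43^16≡42, 43^32≡25, 43^64≡14, 43^128≡8, 43^256≡17, 43^512≡7.
712 = 8 + 64 + 128 + 512, so 43^712 ≡ 18·14·8·7 ≡ 12 (mod 47).

12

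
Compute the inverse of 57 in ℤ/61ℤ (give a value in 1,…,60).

57·15 = 855 = 14·61 + 1, so 57⁻¹ ≡ 15 (mod 61).

15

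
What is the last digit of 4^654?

Last digits of 4^n: 4, 6 (period 2).
654 mod 2 = 0, so the last digit matches 4^2 = 6.

6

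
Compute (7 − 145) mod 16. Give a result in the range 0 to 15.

145 = 9·16 + 1, so 145 mod 16 = 1.
(7 − 1) mod 16 = 6.

6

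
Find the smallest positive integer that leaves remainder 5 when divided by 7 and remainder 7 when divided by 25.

Since 25·2 ≡ 1 (mod 7), take x = 7 + 25·((5−7)·2 mod 7) = 7 + 25·3 = 82.
Check: 82 mod 7 = 5, 82 mod 25 = 7.

82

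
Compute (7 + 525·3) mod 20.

525·3 = 1575.
Dividing 1575 by 20 gives quotient 78 and remainder 15.
(7 + 15) mod 20 = 2.

2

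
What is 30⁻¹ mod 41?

26

41 = 1·30 + 11
30 = 2·11 + 8
11 = 1·8 + 3
8 = 2·3 + 2
3 = 1·2 + 1
2 = 2·1 + 0
Back-substituting gives 30·26 ≡ 1 (mod 41).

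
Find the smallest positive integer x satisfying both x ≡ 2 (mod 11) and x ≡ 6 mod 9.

24

Since 9·5 ≡ 1 (mod 11), take x = 6 + 9·((2−6)·5 mod 11) = 6 + 9·2 = 24.
Check: 24 mod 11 = 2, 24 mod 9 = 6.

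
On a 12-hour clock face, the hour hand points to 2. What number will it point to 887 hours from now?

1

887 − 73·12 = 11, so 887 ≡ 11 (mod 12).
2 + 11 → 1 on a 12-hour dial.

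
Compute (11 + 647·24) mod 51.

647·24 = 15528.
15528 = 304·51 + 24, so 15528 mod 51 = 24.
(11 + 24) mod 51 = 35.

35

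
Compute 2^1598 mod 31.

8

By repeated squaring mod 31: 2^1≡2, 2^2≡4, 2^4≡16, 2^8≡8, 2^16≡2, 2^32≡4, 2^64≡16, 2^128≡8, 2^256≡2, 2^512≡4, 2^1024≡16.
1598 = 2 + 4 + 8 + 16 + 32 + 512 + 1024, so 2^1598 ≡ 4·16·8·2·4·4·16 ≡ 8 (mod 31).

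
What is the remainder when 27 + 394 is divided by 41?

394 − 9·41 = 25, so 394 ≡ 25 (mod 41).
(27 + 25) mod 41 = 11.

11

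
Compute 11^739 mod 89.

57

Successive squares of 11 mod 89: 11^1≡11, 11^2≡32, 11^4≡45, 11^8≡67, 11^16≡39, 11^32≡8, 11^64≡64, 11^128≡2, 11^256≡4, 11^512≡16.
Since 739 = 1 + 2 + 32 + 64 + 128 + 512 in binary, 11^739 ≡ 11·32·8·64·2·16 ≡ 57 (mod 89).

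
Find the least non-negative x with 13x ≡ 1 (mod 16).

13⁻¹ ≡ 5 (mod 16) because 13·5 = 65 = 4·16 + 1.
So x ≡ 5·1 = 5 ≡ 5 (mod 16).

5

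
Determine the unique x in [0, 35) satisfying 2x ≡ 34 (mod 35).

17

2⁻¹ ≡ 18 (mod 35) because 2·18 = 36 = 1·35 + 1.
Multiplying both sides by 18: x ≡ 18·34 = 612 ≡ 17 (mod 35).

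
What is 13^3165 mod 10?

3

Powers of 3 mod 10 repeat with period 4: 3, 9, 7, 1.
3165 leaves remainder 1 on division by 4, so 13^3165 ends in 3.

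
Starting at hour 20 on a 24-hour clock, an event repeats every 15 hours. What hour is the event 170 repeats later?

2

170·15 = 2550.
2550 mod 24 = 6 (since 106·24 = 2544).
(20 + 6) mod 24 = 2.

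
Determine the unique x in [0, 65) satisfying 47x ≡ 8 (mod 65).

47⁻¹ ≡ 18 (mod 65) because 47·18 = 846 = 13·65 + 1.
So x ≡ 18·8 = 144 ≡ 14 (mod 65).
Check: 47·14 = 658 = 10·65 + 8.

14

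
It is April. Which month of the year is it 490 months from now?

February

Dividing 490 by 12 gives quotient 40 and remainder 10.
April + 10 months → February.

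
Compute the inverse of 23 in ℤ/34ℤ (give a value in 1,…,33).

3

23·3 = 69 = 2·34 + 1, so 23⁻¹ ≡ 3 (mod 34).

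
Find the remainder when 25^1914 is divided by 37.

Successive squares of 25 mod 37: 25^1≡25, 25^2≡33, 25^4≡16, 25^8≡34, 25^16≡9, 25^32≡7, 25^64≡12, 25^128≡33, 25^256≡16, 25^512≡34, 25^1024≡9.
1914 = 2 + 8 + 16 + 32 + 64 + 256 + 512 + 1024, so 25^1914 ≡ 33·34·9·7·12·16·34·9 ≡ 10 (mod 37).

10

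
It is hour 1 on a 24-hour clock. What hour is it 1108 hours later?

5

1108 = 46·24 + 4, so 1108 mod 24 = 4.
(1 + 4) mod 24 = 5.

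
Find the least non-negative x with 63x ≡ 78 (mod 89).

86

The inverse of 63 mod 89 is 65 (since 63·65 = 4095 ≡ 1).
So x ≡ 65·78 = 5070 ≡ 86 (mod 89).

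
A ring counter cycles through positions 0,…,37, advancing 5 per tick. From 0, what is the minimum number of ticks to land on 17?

11

The inverse of 5 mod 38 is 23 (since 5·23 = 115 ≡ 1).
So x ≡ 23·17 = 391 ≡ 11 (mod 38).
Check: 5·11 = 55 = 1·38 + 17.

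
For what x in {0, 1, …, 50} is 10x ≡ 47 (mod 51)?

20

The inverse of 10 mod 51 is 46 (since 10·46 = 460 ≡ 1).
Multiplying both sides by 46: x ≡ 46·47 = 2162 ≡ 20 (mod 51).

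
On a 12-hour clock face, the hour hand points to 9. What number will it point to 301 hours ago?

8

301 − 25·12 = 1, so 301 ≡ 1 (mod 12).
9 − 1 → 8 on a 12-hour dial.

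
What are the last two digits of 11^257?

71

Successive squares of 11 mod 100: 11^1≡11, 11^2≡21, 11^4≡41, 11^8≡81, 11^16≡61, 11^32≡21, 11^64≡41, 11^128≡81, 11^256≡61.
Since 257 = 1 + 256 in binary, 11^257 ≡ 11·61 ≡ 71 (mod 100).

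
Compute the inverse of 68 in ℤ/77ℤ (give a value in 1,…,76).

77 = 1·68 + 9
68 = 7·9 + 5
9 = 1·5 + 4
5 = 1·4 + 1
4 = 4·1 + 0
Back-substituting gives 68·17 ≡ 1 (mod 77).

17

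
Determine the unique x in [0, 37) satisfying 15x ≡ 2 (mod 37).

10

15⁻¹ ≡ 5 (mod 37) because 15·5 = 75 = 2·37 + 1.
So x ≡ 5·2 = 10 ≡ 10 (mod 37).
Check: 15·10 = 150 = 4·37 + 2.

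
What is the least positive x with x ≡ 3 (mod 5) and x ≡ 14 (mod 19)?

Since 19·4 ≡ 1 (mod 5), take x = 14 + 19·((3−14)·4 mod 5) = 14 + 19·1 = 33.
Check: 33 mod 5 = 3, 33 mod 19 = 14.

33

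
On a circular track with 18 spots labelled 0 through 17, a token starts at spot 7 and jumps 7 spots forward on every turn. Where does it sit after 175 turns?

8

175·7 = 1225.
1225 = 68·18 + 1, so 1225 mod 18 = 1.
(7 + 1) mod 18 = 8.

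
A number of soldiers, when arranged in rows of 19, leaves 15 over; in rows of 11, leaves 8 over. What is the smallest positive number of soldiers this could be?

x ≡ 8 (mod 11) gives x ∈ {8, 19, 30, 41, 52, 63, 74, 85, …}.
The first of these with x mod 19 = 15 is 129.

129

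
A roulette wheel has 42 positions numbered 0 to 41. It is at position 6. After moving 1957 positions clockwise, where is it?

31

1957 = 46·42 + 25, so 1957 mod 42 = 25.
(6 + 25) mod 42 = 31.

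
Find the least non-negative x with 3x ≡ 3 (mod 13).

1

3⁻¹ ≡ 9 (mod 13) because 3·9 = 27 = 2·13 + 1.
Multiplying both sides by 9: x ≡ 9·3 = 27 ≡ 1 (mod 13).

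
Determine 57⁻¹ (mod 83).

67

57·67 = 3819 = 46·83 + 1, so 57⁻¹ ≡ 67 (mod 83).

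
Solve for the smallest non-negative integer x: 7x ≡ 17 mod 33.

The inverse of 7 mod 33 is 19 (since 7·19 = 133 ≡ 1).
So x ≡ 19·17 = 323 ≡ 26 (mod 33).

26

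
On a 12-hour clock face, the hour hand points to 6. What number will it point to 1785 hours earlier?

1785 − 148·12 = 9, so 1785 ≡ 9 (mod 12).
6 − 9 → 9 on a 12-hour dial.

9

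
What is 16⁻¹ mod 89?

39

89 = 5·16 + 9
16 = 1·9 + 7
9 = 1·7 + 2
7 = 3·2 + 1
2 = 2·1 + 0
Back-substituting gives 16·39 ≡ 1 (mod 89).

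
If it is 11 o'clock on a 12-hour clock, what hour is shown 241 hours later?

241 − 20·12 = 1, so 241 ≡ 1 (mod 12).
11 + 1 → 12 on a 12-hour dial.

12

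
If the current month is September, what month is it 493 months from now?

493 = 41·12 + 1, so 493 mod 12 = 1.
September + 1 month → October.

October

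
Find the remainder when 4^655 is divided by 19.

6

Successive squares of 4 mod 19: 4^1≡4, 4^2≡16, 4^4≡9, 4^8≡5, 4^16≡6, 4^32≡17, 4^64≡4, 4^128≡16, 4^256≡9, 4^512≡5.
655 = 1 + 2 + 4 + 8 + 128 + 512, so 4^655 ≡ 4·16·9·5·16·5 ≡ 6 (mod 19).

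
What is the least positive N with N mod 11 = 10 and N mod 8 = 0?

32

x ≡ 0 (mod 8) gives x ∈ {0, 8, 16, 24, 32}.
The first of these with x mod 11 = 10 is 32.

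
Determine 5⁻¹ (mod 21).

17

21 = 4·5 + 1
5 = 5·1 + 0
Back-substituting gives 5·17 ≡ 1 (mod 21).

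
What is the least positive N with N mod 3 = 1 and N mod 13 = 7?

7

x ≡ 1 (mod 3) gives x ∈ {1, 4, 7}.
The first of these with x mod 13 = 7 is 7.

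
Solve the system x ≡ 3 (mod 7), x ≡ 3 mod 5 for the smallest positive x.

x ≡ 3 (mod 5) gives x ∈ {3}.
The first of these with x mod 7 = 3 is 3.

3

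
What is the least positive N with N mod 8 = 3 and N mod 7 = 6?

27

x ≡ 6 (mod 7) gives x ∈ {6, 13, 20, 27}.
The first of these with x mod 8 = 3 is 27.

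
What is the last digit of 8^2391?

Last digits of 8^n: 8, 4, 2, 6 (period 4).
2391 mod 4 = 3, so the last digit matches 8^3 = 2.

2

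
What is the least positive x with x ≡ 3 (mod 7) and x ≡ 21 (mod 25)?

171

x ≡ 3 (mod 7) gives x ∈ {3, 10, 17, 24, 31, 38, 45, 52, …}.
The first of these with x mod 25 = 21 is 171.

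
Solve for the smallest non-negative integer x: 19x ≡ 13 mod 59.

10

19⁻¹ ≡ 28 (mod 59) because 19·28 = 532 = 9·59 + 1.
So x ≡ 28·13 = 364 ≡ 10 (mod 59).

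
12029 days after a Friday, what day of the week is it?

Monday

Dividing 12029 by 7 gives quotient 1718 and remainder 3.
Friday + 3 days → Monday.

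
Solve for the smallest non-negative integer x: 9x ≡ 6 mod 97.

33

The inverse of 9 mod 97 is 54 (since 9·54 = 486 ≡ 1).
So x ≡ 54·6 = 324 ≡ 33 (mod 97).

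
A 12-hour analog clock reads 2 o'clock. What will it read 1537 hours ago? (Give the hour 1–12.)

Dividing 1537 by 12 gives quotient 128 and remainder 1.
2 − 1 → 1 on a 12-hour dial.

1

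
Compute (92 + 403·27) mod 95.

48

403·27 = 10881.
Dividing 10881 by 95 gives quotient 114 and remainder 51.
(92 + 51) mod 95 = 48.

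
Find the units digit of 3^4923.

7

Last digits of 3^n: 3, 9, 7, 1 (period 4).
4923 mod 4 = 3, so the last digit matches 3^3 = 7.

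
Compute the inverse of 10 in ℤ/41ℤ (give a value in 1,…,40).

41 = 4·10 + 1
10 = 10·1 + 0
Back-substituting gives 10·37 ≡ 1 (mod 41).

37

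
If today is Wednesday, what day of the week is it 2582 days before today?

2582 mod 7 = 6 (since 368·7 = 2576).
Wednesday − 6 days → Thursday.

Thursday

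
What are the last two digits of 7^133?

07

By repeated squaring mod 100: 7^1≡7, 7^2≡49, 7^4≡1, 7^8≡1, 7^16≡1, 7^32≡1, 7^64≡1, 7^128≡1.
133 = 1 + 4 + 128, so 7^133 ≡ 7·1·1 ≡ 7 (mod 100).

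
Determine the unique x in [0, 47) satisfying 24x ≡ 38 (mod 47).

29

24⁻¹ ≡ 2 (mod 47) because 24·2 = 48 = 1·47 + 1.
So x ≡ 2·38 = 76 ≡ 29 (mod 47).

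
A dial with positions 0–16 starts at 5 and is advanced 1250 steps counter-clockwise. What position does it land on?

13

1250 − 73·17 = 9, so 1250 ≡ 9 (mod 17).
(5 − 9) mod 17 = 13.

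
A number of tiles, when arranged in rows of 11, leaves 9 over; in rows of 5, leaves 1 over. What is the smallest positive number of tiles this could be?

x ≡ 1 (mod 5) gives x ∈ {1, 6, 11, 16, 21, 26, 31}.
The first of these with x mod 11 = 9 is 31.

31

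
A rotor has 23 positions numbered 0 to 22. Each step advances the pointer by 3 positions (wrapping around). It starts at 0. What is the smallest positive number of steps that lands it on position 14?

3⁻¹ ≡ 8 (mod 23) because 3·8 = 24 = 1·23 + 1.
Multiplying both sides by 8: x ≡ 8·14 = 112 ≡ 20 (mod 23).

20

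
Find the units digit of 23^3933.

3

Powers of 3 mod 10 repeat with period 4: 3, 9, 7, 1.
3933 mod 4 = 1, so the last digit matches 3^1 = 3.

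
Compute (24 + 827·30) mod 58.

827·30 = 24810.
24810 mod 58 = 44 (since 427·58 = 24766).
(24 + 44) mod 58 = 10.

10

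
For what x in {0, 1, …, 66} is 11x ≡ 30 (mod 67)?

21

The inverse of 11 mod 67 is 61 (since 11·61 = 671 ≡ 1).
Multiplying both sides by 61: x ≡ 61·30 = 1830 ≡ 21 (mod 67).
Check: 11·21 = 231 = 3·67 + 30.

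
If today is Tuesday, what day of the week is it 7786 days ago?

Sunday

Dividing 7786 by 7 gives quotient 1112 and remainder 2.
Tuesday − 2 days → Sunday.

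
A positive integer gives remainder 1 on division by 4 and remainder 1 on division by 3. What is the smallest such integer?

1

Since 3·3 ≡ 1 (mod 4), take x = 1 + 3·((1−1)·3 mod 4) = 1 + 3·0 = 1.
Check: 1 mod 4 = 1, 1 mod 3 = 1.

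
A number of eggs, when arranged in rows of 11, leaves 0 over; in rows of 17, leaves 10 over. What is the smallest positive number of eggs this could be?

44

x ≡ 0 (mod 11) gives x ∈ {0, 11, 22, 33, 44}.
The first of these with x mod 17 = 10 is 44.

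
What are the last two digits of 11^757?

By repeated squaring mod 100: 11^1≡11, 11^2≡21, 11^4≡41, 11^8≡81, 11^16≡61, 11^32≡21, 11^64≡41, 11^128≡81, 11^256≡61, 11^512≡21.
Since 757 = 1 + 4 + 16 + 32 + 64 + 128 + 512 in binary, 11^757 ≡ 11·41·61·21·41·81·21 ≡ 71 (mod 100).

71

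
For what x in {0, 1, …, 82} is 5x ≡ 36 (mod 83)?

5⁻¹ ≡ 50 (mod 83) because 5·50 = 250 = 3·83 + 1.
Multiplying both sides by 50: x ≡ 50·36 = 1800 ≡ 57 (mod 83).

57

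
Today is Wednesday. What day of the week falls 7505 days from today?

Dividing 7505 by 7 gives quotient 1072 and remainder 1.
Wednesday + 1 day → Thursday.

Thursday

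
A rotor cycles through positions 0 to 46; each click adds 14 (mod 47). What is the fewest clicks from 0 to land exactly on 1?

47 = 3·14 + 5
14 = 2·5 + 4
5 = 1·4 + 1
4 = 4·1 + 0
Back-substituting gives 14·37 ≡ 1 (mod 47).

37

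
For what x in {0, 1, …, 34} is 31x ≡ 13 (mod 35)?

31⁻¹ ≡ 26 (mod 35) because 31·26 = 806 = 23·35 + 1.
Multiplying both sides by 26: x ≡ 26·13 = 338 ≡ 23 (mod 35).
Check: 31·23 = 713 = 20·35 + 13.

23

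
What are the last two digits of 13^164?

Square-and-reduce mod 100: 13^1≡13, 13^2≡69, 13^4≡61, 13^8≡21, 13^16≡41, 13^32≡81, 13^64≡61, 13^128≡21.
Since 164 = 4 + 32 + 128 in binary, 13^164 ≡ 61·81·21 ≡ 61 (mod 100).

61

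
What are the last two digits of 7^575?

Successive squares of 7 mod 100: 7^1≡7, 7^2≡49, 7^4≡1, 7^8≡1, 7^16≡1, 7^32≡1, 7^64≡1, 7^128≡1, 7^256≡1, 7^512≡1.
Since 575 = 1 + 2 + 4 + 8 + 16 + 32 + 512 in binary, 7^575 ≡ 7·49·1·1·1·1·1 ≡ 43 (mod 100).

43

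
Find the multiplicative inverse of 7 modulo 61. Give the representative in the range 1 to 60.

35

7·35 = 245 = 4·61 + 1, so 7⁻¹ ≡ 35 (mod 61).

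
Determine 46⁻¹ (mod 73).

73 = 1·46 + 27
46 = 1·27 + 19
27 = 1·19 + 8
19 = 2·8 + 3
8 = 2·3 + 2
3 = 1·2 + 1
2 = 2·1 + 0
Back-substituting gives 46·27 ≡ 1 (mod 73).

27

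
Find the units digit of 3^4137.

Powers of 3 mod 10 repeat with period 4: 3, 9, 7, 1.
4137 mod 4 = 1, so the last digit matches 3^1 = 3.

3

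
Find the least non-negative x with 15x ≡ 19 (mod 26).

15⁻¹ ≡ 7 (mod 26) because 15·7 = 105 = 4·26 + 1.
So x ≡ 7·19 = 133 ≡ 3 (mod 26).
Check: 15·3 = 45 = 1·26 + 19.

3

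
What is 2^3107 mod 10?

8

The units digit of 2^n cycles with period 4: 2, 4, 8, 6, …
3107 mod 4 = 3, so the last digit matches 2^3 = 8.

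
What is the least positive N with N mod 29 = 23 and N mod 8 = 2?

x ≡ 2 (mod 8) gives x ∈ {2, 10, 18, 26, 34, 42, 50, 58, …}.
The first of these with x mod 29 = 23 is 226.

226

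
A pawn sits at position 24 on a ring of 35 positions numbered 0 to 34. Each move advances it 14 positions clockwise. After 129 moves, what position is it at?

129·14 = 1806.
Dividing 1806 by 35 gives quotient 51 and remainder 21.
(24 + 21) mod 35 = 10.

10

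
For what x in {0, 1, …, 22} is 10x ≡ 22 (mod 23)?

10⁻¹ ≡ 7 (mod 23) because 10·7 = 70 = 3·23 + 1.
So x ≡ 7·22 = 154 ≡ 16 (mod 23).

16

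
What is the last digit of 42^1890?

4

Powers of 2 mod 10 repeat with period 4: 2, 4, 8, 6.
1890 mod 4 = 2, so the last digit matches 2^2 = 4.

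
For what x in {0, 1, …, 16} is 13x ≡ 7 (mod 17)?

11

13⁻¹ ≡ 4 (mod 17) because 13·4 = 52 = 3·17 + 1.
Multiplying both sides by 4: x ≡ 4·7 = 28 ≡ 11 (mod 17).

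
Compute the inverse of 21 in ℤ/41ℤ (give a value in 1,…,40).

41 = 1·21 + 20
21 = 1·20 + 1
20 = 20·1 + 0
Back-substituting gives 21·2 ≡ 1 (mod 41).

2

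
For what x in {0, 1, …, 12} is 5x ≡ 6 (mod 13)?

9

5⁻¹ ≡ 8 (mod 13) because 5·8 = 40 = 3·13 + 1.
So x ≡ 8·6 = 48 ≡ 9 (mod 13).
Check: 5·9 = 45 = 3·13 + 6.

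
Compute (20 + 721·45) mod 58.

43

721·45 = 32445.
32445 − 559·58 = 23, so 32445 ≡ 23 (mod 58).
(20 + 23) mod 58 = 43.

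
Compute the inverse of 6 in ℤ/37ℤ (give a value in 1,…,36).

31

37 = 6·6 + 1
6 = 6·1 + 0
Back-substituting gives 6·31 ≡ 1 (mod 37).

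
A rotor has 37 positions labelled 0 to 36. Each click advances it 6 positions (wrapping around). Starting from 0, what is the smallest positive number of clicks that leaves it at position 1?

31

37 = 6·6 + 1
6 = 6·1 + 0
Back-substituting gives 6·31 ≡ 1 (mod 37).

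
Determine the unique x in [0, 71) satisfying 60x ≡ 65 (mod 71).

60⁻¹ ≡ 58 (mod 71) because 60·58 = 3480 = 49·71 + 1.
Multiplying both sides by 58: x ≡ 58·65 = 3770 ≡ 7 (mod 71).
Check: 60·7 = 420 = 5·71 + 65.

7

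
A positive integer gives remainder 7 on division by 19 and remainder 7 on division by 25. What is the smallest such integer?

x ≡ 7 (mod 19) gives x ∈ {7}.
The first of these with x mod 25 = 7 is 7.

7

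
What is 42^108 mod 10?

6

Last digits of 2^n: 2, 4, 8, 6 (period 4).
108 mod 4 = 0, so the last digit matches 2^4 = 6.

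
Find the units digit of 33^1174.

9

Powers of 3 mod 10 repeat with period 4: 3, 9, 7, 1.
1174 mod 4 = 2, so the last digit matches 3^2 = 9.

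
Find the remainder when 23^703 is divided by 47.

10

Successive squares of 23 mod 47: 23^1≡23, 23^2≡12, 23^4≡3, 23^8≡9, 23^16≡34, 23^32≡28, 23^64≡32, 23^128≡37, 23^256≡6, 23^512≡36.
Since 703 = 1 + 2 + 4 + 8 + 16 + 32 + 128 + 512 in binary, 23^703 ≡ 23·12·3·9·34·28·37·36 ≡ 10 (mod 47).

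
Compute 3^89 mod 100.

By repeated squaring mod 100: 3^1≡3, 3^2≡9, 3^4≡81, 3^8≡61, 3^16≡21, 3^32≡41, 3^64≡81.
89 = 1 + 8 + 16 + 64, so 3^89 ≡ 3·61·21·81 ≡ 83 (mod 100).

83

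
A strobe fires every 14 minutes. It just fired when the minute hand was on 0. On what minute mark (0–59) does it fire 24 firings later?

36

24·14 = 336.
336 = 5·60 + 36, so 336 mod 60 = 36.
(0 + 36) mod 60 = 36.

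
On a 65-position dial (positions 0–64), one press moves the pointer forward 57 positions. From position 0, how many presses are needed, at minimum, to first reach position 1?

57·8 = 456 = 7·65 + 1, so 57⁻¹ ≡ 8 (mod 65).

8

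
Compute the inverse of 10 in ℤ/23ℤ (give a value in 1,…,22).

10·7 = 70 = 3·23 + 1, so 10⁻¹ ≡ 7 (mod 23).

7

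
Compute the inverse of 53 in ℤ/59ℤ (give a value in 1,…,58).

53·49 = 2597 = 44·59 + 1, so 53⁻¹ ≡ 49 (mod 59).

49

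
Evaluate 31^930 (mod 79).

21

Successive squares of 31 mod 79: 31^1≡31, 31^2≡13, 31^4≡11, 31^8≡42, 31^16≡26, 31^32≡44, 31^64≡40, 31^128≡20, 31^256≡5, 31^512≡25.
Since 930 = 2 + 32 + 128 + 256 + 512 in binary, 31^930 ≡ 13·44·20·5·25 ≡ 21 (mod 79).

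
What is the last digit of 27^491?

3

Powers of 7 mod 10 repeat with period 4: 7, 9, 3, 1.
491 mod 4 = 3, so the last digit matches 7^3 = 3.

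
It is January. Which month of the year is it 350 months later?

March

350 − 29·12 = 2, so 350 ≡ 2 (mod 12).
January + 2 months → March.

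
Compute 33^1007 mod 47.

By repeated squaring mod 47: 33^1≡33, 33^2≡8, 33^4≡17, 33^8≡7, 33^16≡2, 33^32≡4, 33^64≡16, 33^128≡21, 33^256≡18, 33^512≡42.
1007 = 1 + 2 + 4 + 8 + 32 + 64 + 128 + 256 + 512, so 33^1007 ≡ 33·8·17·7·4·16·21·18·42 ≡ 31 (mod 47).

31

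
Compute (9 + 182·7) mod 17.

8

182·7 = 1274.
Dividing 1274 by 17 gives quotient 74 and remainder 16.
(9 + 16) mod 17 = 8.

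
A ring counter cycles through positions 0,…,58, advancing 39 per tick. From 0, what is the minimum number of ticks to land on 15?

39⁻¹ ≡ 56 (mod 59) because 39·56 = 2184 = 37·59 + 1.
Multiplying both sides by 56: x ≡ 56·15 = 840 ≡ 14 (mod 59).
Check: 39·14 = 546 = 9·59 + 15.

14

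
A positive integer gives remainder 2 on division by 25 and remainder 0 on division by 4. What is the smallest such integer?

x ≡ 0 (mod 4) gives x ∈ {0, 4, 8, 12, 16, 20, 24, 28, …}.
The first of these with x mod 25 = 2 is 52.

52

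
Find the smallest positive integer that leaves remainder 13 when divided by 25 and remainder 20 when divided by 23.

Since 23·12 ≡ 1 (mod 25), take x = 20 + 23·((13−20)·12 mod 25) = 20 + 23·16 = 388.
Check: 388 mod 25 = 13, 388 mod 23 = 20.

388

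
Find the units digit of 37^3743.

3

Last digits of 7^n: 7, 9, 3, 1 (period 4).
3743 mod 4 = 3, so the last digit matches 7^3 = 3.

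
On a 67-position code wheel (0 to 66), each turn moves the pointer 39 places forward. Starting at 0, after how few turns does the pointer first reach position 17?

39⁻¹ ≡ 55 (mod 67) because 39·55 = 2145 = 32·67 + 1.
So x ≡ 55·17 = 935 ≡ 64 (mod 67).

64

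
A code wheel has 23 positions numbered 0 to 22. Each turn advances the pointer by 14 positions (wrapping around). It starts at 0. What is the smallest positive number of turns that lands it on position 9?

22

The inverse of 14 mod 23 is 5 (since 14·5 = 70 ≡ 1).
So x ≡ 5·9 = 45 ≡ 22 (mod 23).
Check: 14·22 = 308 = 13·23 + 9.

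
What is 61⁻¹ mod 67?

11

67 = 1·61 + 6
61 = 10·6 + 1
6 = 6·1 + 0
Back-substituting gives 61·11 ≡ 1 (mod 67).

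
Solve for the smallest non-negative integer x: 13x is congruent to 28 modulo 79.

The inverse of 13 mod 79 is 73 (since 13·73 = 949 ≡ 1).
So x ≡ 73·28 = 2044 ≡ 69 (mod 79).
Check: 13·69 = 897 = 11·79 + 28.

69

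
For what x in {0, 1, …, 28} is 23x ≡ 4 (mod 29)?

9

The inverse of 23 mod 29 is 24 (since 23·24 = 552 ≡ 1).
So x ≡ 24·4 = 96 ≡ 9 (mod 29).
Check: 23·9 = 207 = 7·29 + 4.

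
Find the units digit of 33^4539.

7

Powers of 3 mod 10 repeat with period 4: 3, 9, 7, 1.
4539 mod 4 = 3, so the last digit matches 3^3 = 7.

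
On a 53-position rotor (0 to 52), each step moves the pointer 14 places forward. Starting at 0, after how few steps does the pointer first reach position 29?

The inverse of 14 mod 53 is 19 (since 14·19 = 266 ≡ 1).
Multiplying both sides by 19: x ≡ 19·29 = 551 ≡ 21 (mod 53).

21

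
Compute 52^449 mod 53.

52

Successive squares of 52 mod 53: 52^1≡52, 52^2≡1, 52^4≡1, 52^8≡1, 52^16≡1, 52^32≡1, 52^64≡1, 52^128≡1, 52^256≡1.
449 = 1 + 64 + 128 + 256, so 52^449 ≡ 52·1·1·1 ≡ 52 (mod 53).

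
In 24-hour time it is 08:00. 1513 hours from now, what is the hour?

1513 − 63·24 = 1, so 1513 ≡ 1 (mod 24).
(8 + 1) mod 24 = 9.

9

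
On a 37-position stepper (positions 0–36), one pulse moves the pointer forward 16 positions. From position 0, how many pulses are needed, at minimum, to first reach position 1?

7

37 = 2·16 + 5
16 = 3·5 + 1
5 = 5·1 + 0
Back-substituting gives 16·7 ≡ 1 (mod 37).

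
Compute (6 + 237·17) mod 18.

3

237·17 = 4029.
4029 mod 18 = 15 (since 223·18 = 4014).
(6 + 15) mod 18 = 3.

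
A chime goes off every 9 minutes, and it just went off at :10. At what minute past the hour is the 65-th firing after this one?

55

65·9 = 585.
Dividing 585 by 60 gives quotient 9 and remainder 45.
(10 + 45) mod 60 = 55.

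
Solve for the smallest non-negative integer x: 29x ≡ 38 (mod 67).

66

29⁻¹ ≡ 37 (mod 67) because 29·37 = 1073 = 16·67 + 1.
Multiplying both sides by 37: x ≡ 37·38 = 1406 ≡ 66 (mod 67).
Check: 29·66 = 1914 = 28·67 + 38.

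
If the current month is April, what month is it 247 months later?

247 − 20·12 = 7, so 247 ≡ 7 (mod 12).
April + 7 months → November.

November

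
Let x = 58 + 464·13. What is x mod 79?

464·13 = 6032.
6032 mod 79 = 28 (since 76·79 = 6004).
(58 + 28) mod 79 = 7.

7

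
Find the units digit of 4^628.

6

The units digit of 4^n cycles with period 2: 4, 6, …
628 leaves remainder 0 on division by 2, so 4^628 ends in 6.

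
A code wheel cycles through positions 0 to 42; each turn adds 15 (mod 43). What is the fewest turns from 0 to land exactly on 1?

23

43 = 2·15 + 13
15 = 1·13 + 2
13 = 6·2 + 1
2 = 2·1 + 0
Back-substituting gives 15·23 ≡ 1 (mod 43).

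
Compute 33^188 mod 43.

13

By repeated squaring mod 43: 33^1≡33, 33^2≡14, 33^4≡24, 33^8≡17, 33^16≡31, 33^32≡15, 33^64≡10, 33^128≡14.
Since 188 = 4 + 8 + 16 + 32 + 128 in binary, 33^188 ≡ 24·17·31·15·14 ≡ 13 (mod 43).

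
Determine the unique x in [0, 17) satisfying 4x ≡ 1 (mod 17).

13

The inverse of 4 mod 17 is 13 (since 4·13 = 52 ≡ 1).
Multiplying both sides by 13: x ≡ 13·1 = 13 ≡ 13 (mod 17).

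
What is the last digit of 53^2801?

Last digits of 3^n: 3, 9, 7, 1 (period 4).
2801 leaves remainder 1 on division by 4, so 53^2801 ends in 3.

3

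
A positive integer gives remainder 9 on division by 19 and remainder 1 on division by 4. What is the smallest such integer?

Since 4·5 ≡ 1 (mod 19), take x = 1 + 4·((9−1)·5 mod 19) = 1 + 4·2 = 9.
Check: 9 mod 19 = 9, 9 mod 4 = 1.

9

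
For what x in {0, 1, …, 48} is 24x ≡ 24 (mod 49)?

The inverse of 24 mod 49 is 47 (since 24·47 = 1128 ≡ 1).
So x ≡ 47·24 = 1128 ≡ 1 (mod 49).
Check: 24·1 = 24 = 0·49 + 24.

1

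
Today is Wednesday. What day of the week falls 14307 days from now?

Tuesday

14307 mod 7 = 6 (since 2043·7 = 14301).
Wednesday + 6 days → Tuesday.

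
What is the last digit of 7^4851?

Last digits of 7^n: 7, 9, 3, 1 (period 4).
4851 mod 4 = 3, so the last digit matches 7^3 = 3.

3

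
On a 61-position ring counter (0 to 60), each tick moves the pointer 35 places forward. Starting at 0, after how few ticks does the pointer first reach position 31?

34

35⁻¹ ≡ 7 (mod 61) because 35·7 = 245 = 4·61 + 1.
Multiplying both sides by 7: x ≡ 7·31 = 217 ≡ 34 (mod 61).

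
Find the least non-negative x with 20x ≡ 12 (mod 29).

18

20⁻¹ ≡ 16 (mod 29) because 20·16 = 320 = 11·29 + 1.
Multiplying both sides by 16: x ≡ 16·12 = 192 ≡ 18 (mod 29).
Check: 20·18 = 360 = 12·29 + 12.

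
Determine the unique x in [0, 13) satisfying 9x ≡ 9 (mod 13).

9⁻¹ ≡ 3 (mod 13) because 9·3 = 27 = 2·13 + 1.
Multiplying both sides by 3: x ≡ 3·9 = 27 ≡ 1 (mod 13).

1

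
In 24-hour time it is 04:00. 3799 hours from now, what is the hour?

3799 − 158·24 = 7, so 3799 ≡ 7 (mod 24).
(4 + 7) mod 24 = 11.

11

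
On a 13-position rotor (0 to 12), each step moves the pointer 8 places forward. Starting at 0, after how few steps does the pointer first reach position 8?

1

The inverse of 8 mod 13 is 5 (since 8·5 = 40 ≡ 1).
So x ≡ 5·8 = 40 ≡ 1 (mod 13).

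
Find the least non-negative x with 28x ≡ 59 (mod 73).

The inverse of 28 mod 73 is 60 (since 28·60 = 1680 ≡ 1).
Multiplying both sides by 60: x ≡ 60·59 = 3540 ≡ 36 (mod 73).

36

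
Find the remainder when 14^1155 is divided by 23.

Square-and-reduce mod 23: 14^1≡14, 14^2≡12, 14^4≡6, 14^8≡13, 14^16≡8, 14^32≡18, 14^64≡2, 14^128≡4, 14^256≡16, 14^512≡3, 14^1024≡9.
Since 1155 = 1 + 2 + 128 + 1024 in binary, 14^1155 ≡ 14·12·4·9 ≡ 22 (mod 23).

22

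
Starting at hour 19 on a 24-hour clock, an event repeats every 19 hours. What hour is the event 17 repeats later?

6

17·19 = 323.
Dividing 323 by 24 gives quotient 13 and remainder 11.
(19 + 11) mod 24 = 6.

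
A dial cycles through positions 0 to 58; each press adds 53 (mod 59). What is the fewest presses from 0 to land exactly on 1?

49

59 = 1·53 + 6
53 = 8·6 + 5
6 = 1·5 + 1
5 = 5·1 + 0
Back-substituting gives 53·49 ≡ 1 (mod 59).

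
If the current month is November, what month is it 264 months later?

November

264 = 22·12 + 0, so 264 mod 12 = 0.
November + 0 months → November.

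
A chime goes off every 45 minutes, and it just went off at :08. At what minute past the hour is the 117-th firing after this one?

53

117·45 = 5265.
5265 mod 60 = 45 (since 87·60 = 5220).
(8 + 45) mod 60 = 53.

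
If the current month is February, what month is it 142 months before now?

142 mod 12 = 10 (since 11·12 = 132).
February − 10 months → April.

April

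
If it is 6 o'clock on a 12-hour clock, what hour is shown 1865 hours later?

Dividing 1865 by 12 gives quotient 155 and remainder 5.
6 + 5 → 11 on a 12-hour dial.

11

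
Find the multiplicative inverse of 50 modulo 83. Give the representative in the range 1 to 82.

5

83 = 1·50 + 33
50 = 1·33 + 17
33 = 1·17 + 16
17 = 1·16 + 1
16 = 16·1 + 0
Back-substituting gives 50·5 ≡ 1 (mod 83).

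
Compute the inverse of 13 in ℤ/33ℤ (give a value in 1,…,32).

33 = 2·13 + 7
13 = 1·7 + 6
7 = 1·6 + 1
6 = 6·1 + 0
Back-substituting gives 13·28 ≡ 1 (mod 33).

28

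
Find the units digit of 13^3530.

Powers of 3 mod 10 repeat with period 4: 3, 9, 7, 1.
3530 leaves remainder 2 on division by 4, so 13^3530 ends in 9.

9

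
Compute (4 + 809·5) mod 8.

1

809·5 = 4045.
Dividing 4045 by 8 gives quotient 505 and remainder 5.
(4 + 5) mod 8 = 1.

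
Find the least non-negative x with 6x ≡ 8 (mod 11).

6⁻¹ ≡ 2 (mod 11) because 6·2 = 12 = 1·11 + 1.
So x ≡ 2·8 = 16 ≡ 5 (mod 11).
Check: 6·5 = 30 = 2·11 + 8.

5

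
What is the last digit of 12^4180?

Last digits of 2^n: 2, 4, 8, 6 (period 4).
4180 leaves remainder 0 on division by 4, so 12^4180 ends in 6.

6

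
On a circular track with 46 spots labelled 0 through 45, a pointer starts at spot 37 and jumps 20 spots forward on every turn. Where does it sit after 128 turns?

21

128·20 = 2560.
2560 mod 46 = 30 (since 55·46 = 2530).
(37 + 30) mod 46 = 21.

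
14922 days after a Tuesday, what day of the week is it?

Sunday

14922 = 2131·7 + 5, so 14922 mod 7 = 5.
Tuesday + 5 days → Sunday.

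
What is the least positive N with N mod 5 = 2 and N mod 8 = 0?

32

Since 8·2 ≡ 1 (mod 5), take x = 0 + 8·((2−0)·2 mod 5) = 0 + 8·4 = 32.
Check: 32 mod 5 = 2, 32 mod 8 = 0.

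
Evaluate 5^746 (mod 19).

Successive squares of 5 mod 19: 5^1≡5, 5^2≡6, 5^4≡17, 5^8≡4, 5^16≡16, 5^32≡9, 5^64≡5, 5^128≡6, 5^256≡17, 5^512≡4.
746 = 2 + 8 + 32 + 64 + 128 + 512, so 5^746 ≡ 6·4·9·5·6·4 ≡ 4 (mod 19).

4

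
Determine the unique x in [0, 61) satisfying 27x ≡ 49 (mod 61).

The inverse of 27 mod 61 is 52 (since 27·52 = 1404 ≡ 1).
Multiplying both sides by 52: x ≡ 52·49 = 2548 ≡ 47 (mod 61).

47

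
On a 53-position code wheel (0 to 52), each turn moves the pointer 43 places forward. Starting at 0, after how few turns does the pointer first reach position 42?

43⁻¹ ≡ 37 (mod 53) because 43·37 = 1591 = 30·53 + 1.
Multiplying both sides by 37: x ≡ 37·42 = 1554 ≡ 17 (mod 53).
Check: 43·17 = 731 = 13·53 + 42.

17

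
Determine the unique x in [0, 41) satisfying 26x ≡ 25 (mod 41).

The inverse of 26 mod 41 is 30 (since 26·30 = 780 ≡ 1).
So x ≡ 30·25 = 750 ≡ 12 (mod 41).
Check: 26·12 = 312 = 7·41 + 25.

12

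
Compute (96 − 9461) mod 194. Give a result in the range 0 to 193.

141

9461 − 48·194 = 149, so 9461 ≡ 149 (mod 194).
(96 − 149) mod 194 = 141.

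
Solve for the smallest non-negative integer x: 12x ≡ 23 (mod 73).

8

12⁻¹ ≡ 67 (mod 73) because 12·67 = 804 = 11·73 + 1.
Multiplying both sides by 67: x ≡ 67·23 = 1541 ≡ 8 (mod 73).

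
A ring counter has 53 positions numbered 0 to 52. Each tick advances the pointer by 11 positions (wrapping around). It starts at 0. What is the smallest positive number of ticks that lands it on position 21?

26

11⁻¹ ≡ 29 (mod 53) because 11·29 = 319 = 6·53 + 1.
So x ≡ 29·21 = 609 ≡ 26 (mod 53).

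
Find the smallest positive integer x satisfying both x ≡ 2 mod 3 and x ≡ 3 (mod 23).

26

x ≡ 2 (mod 3) gives x ∈ {2, 5, 8, 11, 14, 17, 20, 23, …}.
The first of these with x mod 23 = 3 is 26.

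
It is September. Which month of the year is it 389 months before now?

April

389 = 32·12 + 5, so 389 mod 12 = 5.
September − 5 months → April.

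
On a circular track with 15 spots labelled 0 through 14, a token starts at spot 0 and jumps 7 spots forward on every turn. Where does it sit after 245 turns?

5

245·7 = 1715.
1715 − 114·15 = 5, so 1715 ≡ 5 (mod 15).
(0 + 5) mod 15 = 5.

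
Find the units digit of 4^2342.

6

Last digits of 4^n: 4, 6 (period 2).
2342 mod 2 = 0, so the last digit matches 4^2 = 6.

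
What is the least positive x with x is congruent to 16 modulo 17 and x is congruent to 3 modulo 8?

Since 8·15 ≡ 1 (mod 17), take x = 3 + 8·((16−3)·15 mod 17) = 3 + 8·8 = 67.
Check: 67 mod 17 = 16, 67 mod 8 = 3.

67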